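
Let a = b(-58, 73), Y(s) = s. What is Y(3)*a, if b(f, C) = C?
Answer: 219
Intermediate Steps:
a = 73
Y(3)*a = 3*73 = 219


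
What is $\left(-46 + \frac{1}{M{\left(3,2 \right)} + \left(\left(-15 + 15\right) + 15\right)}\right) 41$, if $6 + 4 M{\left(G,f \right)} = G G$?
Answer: $- \frac{118654}{63} \approx -1883.4$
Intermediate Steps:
$M{\left(G,f \right)} = - \frac{3}{2} + \frac{G^{2}}{4}$ ($M{\left(G,f \right)} = - \frac{3}{2} + \frac{G G}{4} = - \frac{3}{2} + \frac{G^{2}}{4}$)
$\left(-46 + \frac{1}{M{\left(3,2 \right)} + \left(\left(-15 + 15\right) + 15\right)}\right) 41 = \left(-46 + \frac{1}{\left(- \frac{3}{2} + \frac{3^{2}}{4}\right) + \left(\left(-15 + 15\right) + 15\right)}\right) 41 = \left(-46 + \frac{1}{\left(- \frac{3}{2} + \frac{1}{4} \cdot 9\right) + \left(0 + 15\right)}\right) 41 = \left(-46 + \frac{1}{\left(- \frac{3}{2} + \frac{9}{4}\right) + 15}\right) 41 = \left(-46 + \frac{1}{\frac{3}{4} + 15}\right) 41 = \left(-46 + \frac{1}{\frac{63}{4}}\right) 41 = \left(-46 + \frac{4}{63}\right) 41 = \left(- \frac{2894}{63}\right) 41 = - \frac{118654}{63}$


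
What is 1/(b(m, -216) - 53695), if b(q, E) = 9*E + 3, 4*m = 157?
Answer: -1/55636 ≈ -1.7974e-5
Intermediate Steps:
m = 157/4 (m = (¼)*157 = 157/4 ≈ 39.250)
b(q, E) = 3 + 9*E
1/(b(m, -216) - 53695) = 1/((3 + 9*(-216)) - 53695) = 1/((3 - 1944) - 53695) = 1/(-1941 - 53695) = 1/(-55636) = -1/55636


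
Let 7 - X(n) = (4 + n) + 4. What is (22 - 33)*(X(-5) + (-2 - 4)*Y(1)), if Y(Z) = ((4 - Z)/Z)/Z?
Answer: 154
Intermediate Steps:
Y(Z) = (4 - Z)/Z² (Y(Z) = ((4 - Z)/Z)/Z = (4 - Z)/Z²)
X(n) = -1 - n (X(n) = 7 - ((4 + n) + 4) = 7 - (8 + n) = 7 + (-8 - n) = -1 - n)
(22 - 33)*(X(-5) + (-2 - 4)*Y(1)) = (22 - 33)*((-1 - 1*(-5)) + (-2 - 4)*((4 - 1*1)/1²)) = -11*((-1 + 5) - 6*(4 - 1)) = -11*(4 - 6*3) = -11*(4 - 18) = -11*(-14) = 154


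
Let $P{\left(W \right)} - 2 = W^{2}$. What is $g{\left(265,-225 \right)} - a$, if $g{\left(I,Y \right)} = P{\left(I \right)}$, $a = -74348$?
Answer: $144575$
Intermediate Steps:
$P{\left(W \right)} = 2 + W^{2}$
$g{\left(I,Y \right)} = 2 + I^{2}$
$g{\left(265,-225 \right)} - a = \left(2 + 265^{2}\right) - -74348 = \left(2 + 70225\right) + 74348 = 70227 + 74348 = 144575$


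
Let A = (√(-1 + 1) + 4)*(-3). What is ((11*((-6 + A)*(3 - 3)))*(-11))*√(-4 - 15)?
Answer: 0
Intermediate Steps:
A = -12 (A = (√0 + 4)*(-3) = (0 + 4)*(-3) = 4*(-3) = -12)
((11*((-6 + A)*(3 - 3)))*(-11))*√(-4 - 15) = ((11*((-6 - 12)*(3 - 3)))*(-11))*√(-4 - 15) = ((11*(-18*0))*(-11))*√(-19) = ((11*0)*(-11))*(I*√19) = (0*(-11))*(I*√19) = 0*(I*√19) = 0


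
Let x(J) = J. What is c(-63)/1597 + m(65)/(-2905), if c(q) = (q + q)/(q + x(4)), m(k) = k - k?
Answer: 126/94223 ≈ 0.0013373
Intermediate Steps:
m(k) = 0
c(q) = 2*q/(4 + q) (c(q) = (q + q)/(q + 4) = (2*q)/(4 + q) = 2*q/(4 + q))
c(-63)/1597 + m(65)/(-2905) = (2*(-63)/(4 - 63))/1597 + 0/(-2905) = (2*(-63)/(-59))*(1/1597) + 0*(-1/2905) = (2*(-63)*(-1/59))*(1/1597) + 0 = (126/59)*(1/1597) + 0 = 126/94223 + 0 = 126/94223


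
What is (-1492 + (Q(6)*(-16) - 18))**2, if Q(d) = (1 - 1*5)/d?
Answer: 20232004/9 ≈ 2.2480e+6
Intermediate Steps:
Q(d) = -4/d (Q(d) = (1 - 5)/d = -4/d)
(-1492 + (Q(6)*(-16) - 18))**2 = (-1492 + (-4/6*(-16) - 18))**2 = (-1492 + (-4*1/6*(-16) - 18))**2 = (-1492 + (-2/3*(-16) - 18))**2 = (-1492 + (32/3 - 18))**2 = (-1492 - 22/3)**2 = (-4498/3)**2 = 20232004/9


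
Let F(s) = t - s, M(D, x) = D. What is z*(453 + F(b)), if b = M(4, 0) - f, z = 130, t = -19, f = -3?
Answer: 55510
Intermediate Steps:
b = 7 (b = 4 - 1*(-3) = 4 + 3 = 7)
F(s) = -19 - s
z*(453 + F(b)) = 130*(453 + (-19 - 1*7)) = 130*(453 + (-19 - 7)) = 130*(453 - 26) = 130*427 = 55510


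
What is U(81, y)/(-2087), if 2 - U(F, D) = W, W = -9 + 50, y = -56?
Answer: 39/2087 ≈ 0.018687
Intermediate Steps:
W = 41
U(F, D) = -39 (U(F, D) = 2 - 1*41 = 2 - 41 = -39)
U(81, y)/(-2087) = -39/(-2087) = -39*(-1/2087) = 39/2087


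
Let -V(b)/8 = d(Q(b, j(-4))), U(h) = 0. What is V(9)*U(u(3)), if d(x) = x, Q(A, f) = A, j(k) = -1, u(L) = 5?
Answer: 0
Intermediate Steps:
V(b) = -8*b
V(9)*U(u(3)) = -8*9*0 = -72*0 = 0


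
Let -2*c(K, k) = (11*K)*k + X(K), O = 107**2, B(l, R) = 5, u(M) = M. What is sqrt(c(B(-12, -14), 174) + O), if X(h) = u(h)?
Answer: sqrt(26646)/2 ≈ 81.618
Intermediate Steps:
X(h) = h
O = 11449
c(K, k) = -K/2 - 11*K*k/2 (c(K, k) = -((11*K)*k + K)/2 = -(11*K*k + K)/2 = -(K + 11*K*k)/2 = -K/2 - 11*K*k/2)
sqrt(c(B(-12, -14), 174) + O) = sqrt((1/2)*5*(-1 - 11*174) + 11449) = sqrt((1/2)*5*(-1 - 1914) + 11449) = sqrt((1/2)*5*(-1915) + 11449) = sqrt(-9575/2 + 11449) = sqrt(13323/2) = sqrt(26646)/2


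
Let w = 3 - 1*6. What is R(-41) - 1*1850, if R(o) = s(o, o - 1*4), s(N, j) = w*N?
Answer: -1727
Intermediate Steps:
w = -3 (w = 3 - 6 = -3)
s(N, j) = -3*N
R(o) = -3*o
R(-41) - 1*1850 = -3*(-41) - 1*1850 = 123 - 1850 = -1727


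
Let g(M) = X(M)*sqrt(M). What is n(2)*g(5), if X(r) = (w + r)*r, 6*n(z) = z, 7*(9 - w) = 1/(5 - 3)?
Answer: 325*sqrt(5)/14 ≈ 51.909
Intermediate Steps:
w = 125/14 (w = 9 - 1/(7*(5 - 3)) = 9 - 1/7/2 = 9 - 1/7*1/2 = 9 - 1/14 = 125/14 ≈ 8.9286)
n(z) = z/6
X(r) = r*(125/14 + r) (X(r) = (125/14 + r)*r = r*(125/14 + r))
g(M) = M**(3/2)*(125 + 14*M)/14 (g(M) = (M*(125 + 14*M)/14)*sqrt(M) = M**(3/2)*(125 + 14*M)/14)
n(2)*g(5) = ((1/6)*2)*(5**(3/2)*(125/14 + 5)) = ((5*sqrt(5))*(195/14))/3 = (975*sqrt(5)/14)/3 = 325*sqrt(5)/14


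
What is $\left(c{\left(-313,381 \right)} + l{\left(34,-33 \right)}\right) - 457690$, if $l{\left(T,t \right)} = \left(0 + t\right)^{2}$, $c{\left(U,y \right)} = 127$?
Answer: $-456474$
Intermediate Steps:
$l{\left(T,t \right)} = t^{2}$
$\left(c{\left(-313,381 \right)} + l{\left(34,-33 \right)}\right) - 457690 = \left(127 + \left(-33\right)^{2}\right) - 457690 = \left(127 + 1089\right) - 457690 = 1216 - 457690 = -456474$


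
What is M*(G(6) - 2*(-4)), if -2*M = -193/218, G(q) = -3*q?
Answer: -965/218 ≈ -4.4266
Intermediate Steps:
M = 193/436 (M = -(-193)/(2*218) = -1/2*(-193/218) = 193/436 ≈ 0.44266)
M*(G(6) - 2*(-4)) = 193*(-3*6 - 2*(-4))/436 = 193*(-18 + 8)/436 = (193/436)*(-10) = -965/218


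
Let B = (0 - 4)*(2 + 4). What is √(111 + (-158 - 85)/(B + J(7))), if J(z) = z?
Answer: √36210/17 ≈ 11.193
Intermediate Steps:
B = -24 (B = -4*6 = -24)
√(111 + (-158 - 85)/(B + J(7))) = √(111 + (-158 - 85)/(-24 + 7)) = √(111 - 243/(-17)) = √(111 - 243*(-1/17)) = √(111 + 243/17) = √(2130/17) = √36210/17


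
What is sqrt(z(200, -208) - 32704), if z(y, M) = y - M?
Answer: 2*I*sqrt(8074) ≈ 179.71*I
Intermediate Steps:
sqrt(z(200, -208) - 32704) = sqrt((200 - 1*(-208)) - 32704) = sqrt((200 + 208) - 32704) = sqrt(408 - 32704) = sqrt(-32296) = 2*I*sqrt(8074)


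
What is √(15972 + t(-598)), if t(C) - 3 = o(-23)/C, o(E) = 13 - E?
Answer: 3*√158686177/299 ≈ 126.39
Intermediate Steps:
t(C) = 3 + 36/C (t(C) = 3 + (13 - 1*(-23))/C = 3 + (13 + 23)/C = 3 + 36/C)
√(15972 + t(-598)) = √(15972 + (3 + 36/(-598))) = √(15972 + (3 + 36*(-1/598))) = √(15972 + (3 - 18/299)) = √(15972 + 879/299) = √(4776507/299) = 3*√158686177/299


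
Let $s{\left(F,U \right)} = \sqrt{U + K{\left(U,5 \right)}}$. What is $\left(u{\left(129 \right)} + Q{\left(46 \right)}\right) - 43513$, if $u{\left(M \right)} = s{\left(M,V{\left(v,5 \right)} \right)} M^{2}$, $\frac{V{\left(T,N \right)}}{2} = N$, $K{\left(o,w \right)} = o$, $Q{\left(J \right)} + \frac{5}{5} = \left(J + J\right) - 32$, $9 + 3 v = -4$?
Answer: $-43454 + 33282 \sqrt{5} \approx 30967.0$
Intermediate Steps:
$v = - \frac{13}{3}$ ($v = -3 + \frac{1}{3} \left(-4\right) = -3 - \frac{4}{3} = - \frac{13}{3} \approx -4.3333$)
$Q{\left(J \right)} = -33 + 2 J$ ($Q{\left(J \right)} = -1 + \left(\left(J + J\right) - 32\right) = -1 + \left(2 J - 32\right) = -1 + \left(-32 + 2 J\right) = -33 + 2 J$)
$V{\left(T,N \right)} = 2 N$
$s{\left(F,U \right)} = \sqrt{2} \sqrt{U}$ ($s{\left(F,U \right)} = \sqrt{U + U} = \sqrt{2 U} = \sqrt{2} \sqrt{U}$)
$u{\left(M \right)} = 2 \sqrt{5} M^{2}$ ($u{\left(M \right)} = \sqrt{2} \sqrt{2 \cdot 5} M^{2} = \sqrt{2} \sqrt{10} M^{2} = 2 \sqrt{5} M^{2}$)
$\left(u{\left(129 \right)} + Q{\left(46 \right)}\right) - 43513 = \left(2 \sqrt{5} \cdot 129^{2} + \left(-33 + 2 \cdot 46\right)\right) - 43513 = \left(2 \sqrt{5} \cdot 16641 + \left(-33 + 92\right)\right) - 43513 = \left(33282 \sqrt{5} + 59\right) - 43513 = \left(59 + 33282 \sqrt{5}\right) - 43513 = -43454 + 33282 \sqrt{5}$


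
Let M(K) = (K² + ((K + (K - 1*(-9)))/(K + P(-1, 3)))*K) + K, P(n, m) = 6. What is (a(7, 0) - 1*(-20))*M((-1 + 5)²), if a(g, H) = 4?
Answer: 79680/11 ≈ 7243.6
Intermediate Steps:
M(K) = K + K² + K*(9 + 2*K)/(6 + K) (M(K) = (K² + ((K + (K - 1*(-9)))/(K + 6))*K) + K = (K² + ((K + (K + 9))/(6 + K))*K) + K = (K² + ((K + (9 + K))/(6 + K))*K) + K = (K² + ((9 + 2*K)/(6 + K))*K) + K = (K² + K*(9 + 2*K)/(6 + K)) + K = K + K² + K*(9 + 2*K)/(6 + K))
(a(7, 0) - 1*(-20))*M((-1 + 5)²) = (4 - 1*(-20))*((-1 + 5)²*(15 + ((-1 + 5)²)² + 9*(-1 + 5)²)/(6 + (-1 + 5)²)) = (4 + 20)*(4²*(15 + (4²)² + 9*4²)/(6 + 4²)) = 24*(16*(15 + 16² + 9*16)/(6 + 16)) = 24*(16*(15 + 256 + 144)/22) = 24*(16*(1/22)*415) = 24*(3320/11) = 79680/11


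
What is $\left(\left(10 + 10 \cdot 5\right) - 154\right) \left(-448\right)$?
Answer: $42112$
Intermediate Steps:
$\left(\left(10 + 10 \cdot 5\right) - 154\right) \left(-448\right) = \left(\left(10 + 50\right) - 154\right) \left(-448\right) = \left(60 - 154\right) \left(-448\right) = \left(-94\right) \left(-448\right) = 42112$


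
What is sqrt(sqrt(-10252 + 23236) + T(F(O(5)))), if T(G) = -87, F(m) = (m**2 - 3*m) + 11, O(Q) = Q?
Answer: sqrt(-87 + 2*sqrt(3246)) ≈ 5.1911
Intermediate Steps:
F(m) = 11 + m**2 - 3*m
sqrt(sqrt(-10252 + 23236) + T(F(O(5)))) = sqrt(sqrt(-10252 + 23236) - 87) = sqrt(sqrt(12984) - 87) = sqrt(2*sqrt(3246) - 87) = sqrt(-87 + 2*sqrt(3246))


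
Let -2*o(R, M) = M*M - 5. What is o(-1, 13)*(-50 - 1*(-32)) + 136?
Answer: 1612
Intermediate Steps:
o(R, M) = 5/2 - M²/2 (o(R, M) = -(M*M - 5)/2 = -(M² - 5)/2 = -(-5 + M²)/2 = 5/2 - M²/2)
o(-1, 13)*(-50 - 1*(-32)) + 136 = (5/2 - ½*13²)*(-50 - 1*(-32)) + 136 = (5/2 - ½*169)*(-50 + 32) + 136 = (5/2 - 169/2)*(-18) + 136 = -82*(-18) + 136 = 1476 + 136 = 1612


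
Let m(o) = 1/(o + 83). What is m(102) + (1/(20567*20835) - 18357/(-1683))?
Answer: 32354936239207/2964884525955 ≈ 10.913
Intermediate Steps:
m(o) = 1/(83 + o)
m(102) + (1/(20567*20835) - 18357/(-1683)) = 1/(83 + 102) + (1/(20567*20835) - 18357/(-1683)) = 1/185 + ((1/20567)*(1/20835) - 18357*(-1/1683)) = 1/185 + (1/428513445 + 6119/561) = 1/185 + 874024590172/80132014215 = 32354936239207/2964884525955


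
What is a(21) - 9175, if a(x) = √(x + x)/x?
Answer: -9175 + √42/21 ≈ -9174.7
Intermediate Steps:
a(x) = √2/√x (a(x) = √(2*x)/x = (√2*√x)/x = √2/√x)
a(21) - 9175 = √2/√21 - 9175 = √2*(√21/21) - 9175 = √42/21 - 9175 = -9175 + √42/21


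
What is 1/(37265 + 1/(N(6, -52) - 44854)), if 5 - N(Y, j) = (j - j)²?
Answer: 44849/1671297984 ≈ 2.6835e-5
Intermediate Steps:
N(Y, j) = 5 (N(Y, j) = 5 - (j - j)² = 5 - 1*0² = 5 - 1*0 = 5 + 0 = 5)
1/(37265 + 1/(N(6, -52) - 44854)) = 1/(37265 + 1/(5 - 44854)) = 1/(37265 + 1/(-44849)) = 1/(37265 - 1/44849) = 1/(1671297984/44849) = 44849/1671297984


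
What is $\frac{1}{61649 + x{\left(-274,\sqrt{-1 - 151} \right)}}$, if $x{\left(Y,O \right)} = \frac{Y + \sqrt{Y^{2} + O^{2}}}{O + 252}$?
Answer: $\frac{126 + i \sqrt{38}}{7767637 + \sqrt{18731} + 61649 i \sqrt{38}} \approx 1.6221 \cdot 10^{-5} - 1.4211 \cdot 10^{-14} i$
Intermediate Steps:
$x{\left(Y,O \right)} = \frac{Y + \sqrt{O^{2} + Y^{2}}}{252 + O}$
$\frac{1}{61649 + x{\left(-274,\sqrt{-1 - 151} \right)}} = \frac{1}{61649 + \frac{-274 + \sqrt{\left(\sqrt{-1 - 151}\right)^{2} + \left(-274\right)^{2}}}{252 + \sqrt{-1 - 151}}} = \frac{1}{61649 + \frac{-274 + \sqrt{\left(\sqrt{-152}\right)^{2} + 75076}}{252 + \sqrt{-152}}} = \frac{1}{61649 + \frac{-274 + \sqrt{\left(2 i \sqrt{38}\right)^{2} + 75076}}{252 + 2 i \sqrt{38}}} = \frac{1}{61649 + \frac{-274 + \sqrt{-152 + 75076}}{252 + 2 i \sqrt{38}}} = \frac{1}{61649 + \frac{-274 + \sqrt{74924}}{252 + 2 i \sqrt{38}}} = \frac{1}{61649 + \frac{-274 + 2 \sqrt{18731}}{252 + 2 i \sqrt{38}}}$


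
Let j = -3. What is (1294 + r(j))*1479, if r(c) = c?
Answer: 1909389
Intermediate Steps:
(1294 + r(j))*1479 = (1294 - 3)*1479 = 1291*1479 = 1909389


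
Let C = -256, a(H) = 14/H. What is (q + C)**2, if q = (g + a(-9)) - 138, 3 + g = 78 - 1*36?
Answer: 10297681/81 ≈ 1.2713e+5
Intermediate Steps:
g = 39 (g = -3 + (78 - 1*36) = -3 + (78 - 36) = -3 + 42 = 39)
q = -905/9 (q = (39 + 14/(-9)) - 138 = (39 + 14*(-1/9)) - 138 = (39 - 14/9) - 138 = 337/9 - 138 = -905/9 ≈ -100.56)
(q + C)**2 = (-905/9 - 256)**2 = (-3209/9)**2 = 10297681/81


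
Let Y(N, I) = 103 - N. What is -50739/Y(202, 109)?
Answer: 16913/33 ≈ 512.52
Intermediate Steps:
-50739/Y(202, 109) = -50739/(103 - 1*202) = -50739/(103 - 202) = -50739/(-99) = -50739*(-1/99) = 16913/33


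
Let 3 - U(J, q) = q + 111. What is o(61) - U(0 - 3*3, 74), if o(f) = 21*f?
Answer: 1463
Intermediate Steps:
U(J, q) = -108 - q (U(J, q) = 3 - (q + 111) = 3 - (111 + q) = 3 + (-111 - q) = -108 - q)
o(61) - U(0 - 3*3, 74) = 21*61 - (-108 - 1*74) = 1281 - (-108 - 74) = 1281 - 1*(-182) = 1281 + 182 = 1463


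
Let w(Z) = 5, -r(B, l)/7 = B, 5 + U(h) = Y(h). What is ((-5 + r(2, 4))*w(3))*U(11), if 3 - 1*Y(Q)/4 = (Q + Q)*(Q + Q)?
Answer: 183255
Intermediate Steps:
Y(Q) = 12 - 16*Q² (Y(Q) = 12 - 4*(Q + Q)*(Q + Q) = 12 - 4*2*Q*2*Q = 12 - 16*Q²)
U(h) = 7 - 16*h² (U(h) = -5 + (12 - 16*h²) = 7 - 16*h²)
r(B, l) = -7*B
((-5 + r(2, 4))*w(3))*U(11) = ((-5 - 7*2)*5)*(7 - 16*11²) = ((-5 - 14)*5)*(7 - 16*121) = (-19*5)*(7 - 1936) = -95*(-1929) = 183255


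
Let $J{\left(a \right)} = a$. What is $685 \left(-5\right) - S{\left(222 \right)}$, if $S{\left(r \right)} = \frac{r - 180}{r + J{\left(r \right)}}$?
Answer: $- \frac{253457}{74} \approx -3425.1$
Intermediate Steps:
$S{\left(r \right)} = \frac{-180 + r}{2 r}$ ($S{\left(r \right)} = \frac{r - 180}{r + r} = \frac{-180 + r}{2 r}$)
$685 \left(-5\right) - S{\left(222 \right)} = 685 \left(-5\right) - \frac{-180 + 222}{2 \cdot 222} = -3425 - \frac{1}{2} \cdot \frac{1}{222} \cdot 42 = -3425 - \frac{7}{74} = - \frac{253457}{74}$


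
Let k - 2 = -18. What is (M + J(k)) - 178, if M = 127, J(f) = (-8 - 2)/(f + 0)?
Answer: -403/8 ≈ -50.375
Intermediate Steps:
k = -16 (k = 2 - 18 = -16)
J(f) = -10/f
(M + J(k)) - 178 = (127 - 10/(-16)) - 178 = (127 - 10*(-1/16)) - 178 = (127 + 5/8) - 178 = 1021/8 - 178 = -403/8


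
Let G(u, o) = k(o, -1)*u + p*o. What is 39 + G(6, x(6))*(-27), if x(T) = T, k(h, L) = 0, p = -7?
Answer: 1173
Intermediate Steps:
G(u, o) = -7*o (G(u, o) = 0*u - 7*o = 0 - 7*o = -7*o)
39 + G(6, x(6))*(-27) = 39 - 7*6*(-27) = 39 - 42*(-27) = 39 + 1134 = 1173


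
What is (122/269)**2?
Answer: 14884/72361 ≈ 0.20569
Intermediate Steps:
(122/269)**2 = 14884/72361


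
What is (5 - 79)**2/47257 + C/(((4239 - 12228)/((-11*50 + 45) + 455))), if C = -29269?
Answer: -69114508886/377536173 ≈ -183.07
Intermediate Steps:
(5 - 79)**2/47257 + C/(((4239 - 12228)/((-11*50 + 45) + 455))) = (5 - 79)**2/47257 - 29269*((-11*50 + 45) + 455)/(4239 - 12228) = (-74)**2*(1/47257) - 29269/((-7989/((-550 + 45) + 455))) = 5476*(1/47257) - 29269/((-7989/(-505 + 455))) = 5476/47257 - 29269/((-7989/(-50))) = 5476/47257 - 29269/((-7989*(-1/50))) = 5476/47257 - 29269/7989/50 = 5476/47257 - 29269*50/7989 = 5476/47257 - 1463450/7989 = -69114508886/377536173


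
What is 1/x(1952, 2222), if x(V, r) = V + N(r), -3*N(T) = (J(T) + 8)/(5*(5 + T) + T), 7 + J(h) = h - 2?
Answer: 40071/78216371 ≈ 0.00051231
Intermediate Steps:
J(h) = -9 + h (J(h) = -7 + (h - 2) = -7 + (-2 + h) = -9 + h)
N(T) = -(-1 + T)/(3*(25 + 6*T)) (N(T) = -((-9 + T) + 8)/(3*(5*(5 + T) + T)) = -(-1 + T)/(3*((25 + 5*T) + T)) = -(-1 + T)/(3*(25 + 6*T)))
x(V, r) = V + (1 - r)/(3*(25 + 6*r))
1/x(1952, 2222) = 1/(1952 - (-1 + 2222)/(3*(25 + 6*2222))) = 1/(1952 - ⅓*2221/(25 + 13332)) = 1/(1952 - ⅓*2221/13357) = 1/(1952 - ⅓*1/13357*2221) = 1/(1952 - 2221/40071) = 1/(78216371/40071) = 40071/78216371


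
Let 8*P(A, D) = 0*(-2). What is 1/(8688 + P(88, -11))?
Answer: 1/8688 ≈ 0.00011510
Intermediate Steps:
P(A, D) = 0 (P(A, D) = (0*(-2))/8 = (1/8)*0 = 0)
1/(8688 + P(88, -11)) = 1/(8688 + 0) = 1/8688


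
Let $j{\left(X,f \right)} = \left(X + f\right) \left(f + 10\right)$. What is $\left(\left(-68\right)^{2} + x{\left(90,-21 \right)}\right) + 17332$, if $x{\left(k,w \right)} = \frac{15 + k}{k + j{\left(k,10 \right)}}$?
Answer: $\frac{9177629}{418} \approx 21956.0$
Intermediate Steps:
$j{\left(X,f \right)} = \left(10 + f\right) \left(X + f\right)$ ($j{\left(X,f \right)} = \left(X + f\right) \left(10 + f\right) = \left(10 + f\right) \left(X + f\right)$)
$x{\left(k,w \right)} = \frac{15 + k}{200 + 21 k}$ ($x{\left(k,w \right)} = \frac{15 + k}{k + \left(10^{2} + 10 k + 10 \cdot 10 + k 10\right)} = \frac{15 + k}{k + \left(100 + 10 k + 100 + 10 k\right)} = \frac{15 + k}{k + \left(200 + 20 k\right)} = \frac{15 + k}{200 + 21 k}$)
$\left(\left(-68\right)^{2} + x{\left(90,-21 \right)}\right) + 17332 = \left(\left(-68\right)^{2} + \frac{15 + 90}{200 + 21 \cdot 90}\right) + 17332 = \left(4624 + \frac{1}{200 + 1890} \cdot 105\right) + 17332 = \left(4624 + \frac{1}{2090} \cdot 105\right) + 17332 = \left(4624 + \frac{21}{418}\right) + 17332 = \frac{1932853}{418} + 17332 = \frac{9177629}{418}$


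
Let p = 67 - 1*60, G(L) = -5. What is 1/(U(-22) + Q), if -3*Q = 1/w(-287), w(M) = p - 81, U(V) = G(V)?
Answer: -222/1109 ≈ -0.20018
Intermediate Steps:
U(V) = -5
p = 7 (p = 67 - 60 = 7)
w(M) = -74 (w(M) = 7 - 81 = -74)
Q = 1/222 (Q = -⅓/(-74) = -⅓*(-1/74) = 1/222 ≈ 0.0045045)
1/(U(-22) + Q) = 1/(-5 + 1/222) = 1/(-1109/222) = -222/1109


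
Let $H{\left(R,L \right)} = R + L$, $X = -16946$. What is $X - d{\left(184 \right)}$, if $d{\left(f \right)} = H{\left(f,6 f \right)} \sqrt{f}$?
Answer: $-16946 - 2576 \sqrt{46} \approx -34417.0$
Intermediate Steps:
$H{\left(R,L \right)} = L + R$
$d{\left(f \right)} = 7 f^{\frac{3}{2}}$ ($d{\left(f \right)} = \left(6 f + f\right) \sqrt{f} = 7 f \sqrt{f} = 7 f^{\frac{3}{2}}$)
$X - d{\left(184 \right)} = -16946 - 7 \cdot 184^{\frac{3}{2}} = -16946 - 7 \cdot 368 \sqrt{46} = -16946 - 2576 \sqrt{46}$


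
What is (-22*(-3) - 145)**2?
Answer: 6241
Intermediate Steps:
(-22*(-3) - 145)**2 = (66 - 145)**2 = (-79)**2 = 6241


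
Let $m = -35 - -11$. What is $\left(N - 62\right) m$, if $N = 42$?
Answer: $480$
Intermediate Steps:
$m = -24$ ($m = -35 + 11 = -24$)
$\left(N - 62\right) m = \left(42 - 62\right) \left(-24\right) = \left(-20\right) \left(-24\right) = 480$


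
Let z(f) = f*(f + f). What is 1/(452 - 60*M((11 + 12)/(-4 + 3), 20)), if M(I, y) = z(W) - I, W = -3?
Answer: -1/2008 ≈ -0.00049801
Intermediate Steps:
z(f) = 2*f**2 (z(f) = f*(2*f) = 2*f**2)
M(I, y) = 18 - I (M(I, y) = 2*(-3)**2 - I = 2*9 - I = 18 - I)
1/(452 - 60*M((11 + 12)/(-4 + 3), 20)) = 1/(452 - 60*(18 - (11 + 12)/(-4 + 3))) = 1/(452 - 60*(18 - 23/(-1))) = 1/(452 - 60*(18 - 23*(-1))) = 1/(452 - 60*(18 - 1*(-23))) = 1/(452 - 60*(18 + 23)) = 1/(452 - 60*41) = 1/(452 - 2460) = 1/(-2008) = -1/2008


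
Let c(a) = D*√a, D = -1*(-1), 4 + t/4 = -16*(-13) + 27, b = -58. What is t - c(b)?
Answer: 924 - I*√58 ≈ 924.0 - 7.6158*I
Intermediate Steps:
t = 924 (t = -16 + 4*(-16*(-13) + 27) = -16 + 4*(208 + 27) = -16 + 4*235 = -16 + 940 = 924)
D = 1
c(a) = √a (c(a) = 1*√a = √a)
t - c(b) = 924 - √(-58) = 924 - I*√58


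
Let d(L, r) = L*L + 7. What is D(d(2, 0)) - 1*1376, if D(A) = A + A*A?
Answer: -1244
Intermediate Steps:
d(L, r) = 7 + L² (d(L, r) = L² + 7 = 7 + L²)
D(A) = A + A²
D(d(2, 0)) - 1*1376 = (7 + 2²)*(1 + (7 + 2²)) - 1*1376 = (7 + 4)*(1 + (7 + 4)) - 1376 = 11*(1 + 11) - 1376 = 11*12 - 1376 = 132 - 1376 = -1244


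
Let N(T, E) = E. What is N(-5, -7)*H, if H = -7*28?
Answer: 1372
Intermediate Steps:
H = -196
N(-5, -7)*H = -7*(-196) = 1372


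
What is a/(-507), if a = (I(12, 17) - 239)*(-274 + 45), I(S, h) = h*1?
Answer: -16946/169 ≈ -100.27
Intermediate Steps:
I(S, h) = h
a = 50838 (a = (17 - 239)*(-274 + 45) = -222*(-229) = 50838)
a/(-507) = 50838/(-507) = 50838*(-1/507) = -16946/169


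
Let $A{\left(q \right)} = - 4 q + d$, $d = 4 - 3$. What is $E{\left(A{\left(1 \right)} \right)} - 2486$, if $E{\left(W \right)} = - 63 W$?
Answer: $-2297$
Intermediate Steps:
$d = 1$ ($d = 4 - 3 = 1$)
$A{\left(q \right)} = 1 - 4 q$ ($A{\left(q \right)} = - 4 q + 1 = 1 - 4 q$)
$E{\left(A{\left(1 \right)} \right)} - 2486 = - 63 \left(1 - 4\right) - 2486 = \left(-63\right) \left(-3\right) - 2486 = 189 - 2486 = -2297$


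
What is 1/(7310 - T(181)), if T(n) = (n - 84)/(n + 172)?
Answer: 353/2580333 ≈ 0.00013680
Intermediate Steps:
T(n) = (-84 + n)/(172 + n)
1/(7310 - T(181)) = 1/(7310 - (-84 + 181)/(172 + 181)) = 1/(7310 - 97/353) = 1/(2580333/353) = 353/2580333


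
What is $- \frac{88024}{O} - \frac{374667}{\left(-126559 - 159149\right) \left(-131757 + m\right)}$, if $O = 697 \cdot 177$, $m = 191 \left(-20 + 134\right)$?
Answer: $- \frac{307336266186251}{430736324449524} \approx -0.71351$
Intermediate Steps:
$m = 21774$ ($m = 191 \cdot 114 = 21774$)
$O = 123369$
$- \frac{88024}{O} - \frac{374667}{\left(-126559 - 159149\right) \left(-131757 + m\right)} = - \frac{88024}{123369} - \frac{374667}{\left(-126559 - 159149\right) \left(-131757 + 21774\right)} = \left(-88024\right) \frac{1}{123369} - \frac{374667}{\left(-285708\right) \left(-109983\right)} = - \frac{88024}{123369} - \frac{374667}{31423022964} = - \frac{88024}{123369} - \frac{124889}{10474340988} = - \frac{307336266186251}{430736324449524}$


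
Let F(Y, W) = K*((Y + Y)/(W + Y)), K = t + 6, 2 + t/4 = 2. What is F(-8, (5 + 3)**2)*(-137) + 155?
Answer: 2729/7 ≈ 389.86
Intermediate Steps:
t = 0 (t = -8 + 4*2 = -8 + 8 = 0)
K = 6 (K = 0 + 6 = 6)
F(Y, W) = 12*Y/(W + Y) (F(Y, W) = 6*((Y + Y)/(W + Y)) = 6*((2*Y)/(W + Y)) = 6*(2*Y/(W + Y)) = 12*Y/(W + Y))
F(-8, (5 + 3)**2)*(-137) + 155 = (12*(-8)/((5 + 3)**2 - 8))*(-137) + 155 = (12*(-8)/(8**2 - 8))*(-137) + 155 = (12*(-8)/(64 - 8))*(-137) + 155 = (12*(-8)/56)*(-137) + 155 = (12*(-8)*(1/56))*(-137) + 155 = -12/7*(-137) + 155 = 1644/7 + 155 = 2729/7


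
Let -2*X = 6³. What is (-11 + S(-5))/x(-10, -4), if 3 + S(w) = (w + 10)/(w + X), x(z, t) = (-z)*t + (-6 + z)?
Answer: 1587/6328 ≈ 0.25079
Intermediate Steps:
X = -108 (X = -½*6³ = -½*216 = -108)
x(z, t) = -6 + z - t*z (x(z, t) = -t*z + (-6 + z) = -6 + z - t*z)
S(w) = -3 + (10 + w)/(-108 + w) (S(w) = -3 + (w + 10)/(w - 108) = -3 + (10 + w)/(-108 + w))
(-11 + S(-5))/x(-10, -4) = (-11 + 2*(167 - 1*(-5))/(-108 - 5))/(-6 - 10 - 1*(-4)*(-10)) = (-11 + 2*(167 + 5)/(-113))/(-6 - 10 - 40) = (-11 + 2*(-1/113)*172)/(-56) = (-11 - 344/113)*(-1/56) = -1587/113*(-1/56) = 1587/6328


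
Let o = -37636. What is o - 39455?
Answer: -77091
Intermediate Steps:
o - 39455 = -37636 - 39455 = -77091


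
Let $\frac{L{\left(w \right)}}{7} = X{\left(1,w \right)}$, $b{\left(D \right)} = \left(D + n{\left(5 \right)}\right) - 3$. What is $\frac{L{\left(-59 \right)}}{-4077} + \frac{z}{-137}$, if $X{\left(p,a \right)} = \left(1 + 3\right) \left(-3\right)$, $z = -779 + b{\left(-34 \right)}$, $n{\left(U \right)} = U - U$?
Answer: $\frac{1112780}{186183} \approx 5.9768$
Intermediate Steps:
$n{\left(U \right)} = 0$
$b{\left(D \right)} = -3 + D$ ($b{\left(D \right)} = \left(D + 0\right) - 3 = D - 3 = -3 + D$)
$z = -816$ ($z = -779 - 37 = -816$)
$X{\left(p,a \right)} = -12$ ($X{\left(p,a \right)} = 4 \left(-3\right) = -12$)
$L{\left(w \right)} = -84$ ($L{\left(w \right)} = 7 \left(-12\right) = -84$)
$\frac{L{\left(-59 \right)}}{-4077} + \frac{z}{-137} = - \frac{84}{-4077} - \frac{816}{-137} = \left(-84\right) \left(- \frac{1}{4077}\right) - - \frac{816}{137} = \frac{28}{1359} + \frac{816}{137} = \frac{1112780}{186183}$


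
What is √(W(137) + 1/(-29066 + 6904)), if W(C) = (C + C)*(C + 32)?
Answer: √22743388400502/22162 ≈ 215.19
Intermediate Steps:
W(C) = 2*C*(32 + C) (W(C) = (2*C)*(32 + C) = 2*C*(32 + C))
√(W(137) + 1/(-29066 + 6904)) = √(2*137*(32 + 137) + 1/(-29066 + 6904)) = √(2*137*169 + 1/(-22162)) = √(46306 - 1/22162) = √(1026233571/22162) = √22743388400502/22162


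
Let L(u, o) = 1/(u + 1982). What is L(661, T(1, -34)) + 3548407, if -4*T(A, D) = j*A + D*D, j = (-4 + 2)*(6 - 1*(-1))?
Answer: 9378439702/2643 ≈ 3.5484e+6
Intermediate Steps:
j = -14 (j = -2*(6 + 1) = -2*7 = -14)
T(A, D) = -D**2/4 + 7*A/2 (T(A, D) = -(-14*A + D*D)/4 = -(-14*A + D**2)/4 = -(D**2 - 14*A)/4 = -D**2/4 + 7*A/2)
L(u, o) = 1/(1982 + u)
L(661, T(1, -34)) + 3548407 = 1/(1982 + 661) + 3548407 = 1/2643 + 3548407 = 9378439702/2643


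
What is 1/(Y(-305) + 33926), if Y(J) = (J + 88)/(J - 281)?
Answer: 586/19880853 ≈ 2.9476e-5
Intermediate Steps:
Y(J) = (88 + J)/(-281 + J)
1/(Y(-305) + 33926) = 1/((88 - 305)/(-281 - 305) + 33926) = 1/(-217/(-586) + 33926) = 1/(-1/586*(-217) + 33926) = 1/(217/586 + 33926) = 1/(19880853/586) = 586/19880853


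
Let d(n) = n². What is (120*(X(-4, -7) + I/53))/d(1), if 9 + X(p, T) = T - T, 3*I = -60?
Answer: -59640/53 ≈ -1125.3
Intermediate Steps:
I = -20 (I = (⅓)*(-60) = -20)
X(p, T) = -9 (X(p, T) = -9 + (T - T) = -9 + 0 = -9)
(120*(X(-4, -7) + I/53))/d(1) = (120*(-9 - 20/53))/(1²) = (120*(-9 - 20*1/53))/1 = (120*(-9 - 20/53))*1 = (120*(-497/53))*1 = -59640/53*1 = -59640/53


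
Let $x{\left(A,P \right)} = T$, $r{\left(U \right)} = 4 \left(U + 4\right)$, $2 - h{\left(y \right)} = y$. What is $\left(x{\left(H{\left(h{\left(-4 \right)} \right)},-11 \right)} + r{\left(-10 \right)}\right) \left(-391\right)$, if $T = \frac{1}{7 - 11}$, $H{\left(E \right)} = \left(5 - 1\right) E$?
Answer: $\frac{37927}{4} \approx 9481.8$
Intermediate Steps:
$h{\left(y \right)} = 2 - y$
$r{\left(U \right)} = 16 + 4 U$ ($r{\left(U \right)} = 4 \left(4 + U\right) = 16 + 4 U$)
$H{\left(E \right)} = 4 E$
$T = - \frac{1}{4}$ ($T = \frac{1}{-4} = - \frac{1}{4} \approx -0.25$)
$x{\left(A,P \right)} = - \frac{1}{4}$
$\left(x{\left(H{\left(h{\left(-4 \right)} \right)},-11 \right)} + r{\left(-10 \right)}\right) \left(-391\right) = \left(- \frac{1}{4} + \left(16 + 4 \left(-10\right)\right)\right) \left(-391\right) = \left(- \frac{1}{4} + \left(16 - 40\right)\right) \left(-391\right) = \left(- \frac{1}{4} - 24\right) \left(-391\right) = \left(- \frac{97}{4}\right) \left(-391\right) = \frac{37927}{4}$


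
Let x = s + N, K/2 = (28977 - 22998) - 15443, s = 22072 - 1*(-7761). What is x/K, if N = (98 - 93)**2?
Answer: -14929/9464 ≈ -1.5775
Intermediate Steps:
N = 25 (N = 5**2 = 25)
s = 29833 (s = 22072 + 7761 = 29833)
K = -18928 (K = 2*((28977 - 22998) - 15443) = 2*(5979 - 15443) = 2*(-9464) = -18928)
x = 29858 (x = 29833 + 25 = 29858)
x/K = 29858/(-18928) = 29858*(-1/18928) = -14929/9464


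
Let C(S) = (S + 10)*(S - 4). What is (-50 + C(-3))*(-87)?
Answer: 8613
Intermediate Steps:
C(S) = (-4 + S)*(10 + S) (C(S) = (10 + S)*(-4 + S) = (-4 + S)*(10 + S))
(-50 + C(-3))*(-87) = (-50 + (-40 + (-3)**2 + 6*(-3)))*(-87) = (-50 + (-40 + 9 - 18))*(-87) = (-50 - 49)*(-87) = -99*(-87) = 8613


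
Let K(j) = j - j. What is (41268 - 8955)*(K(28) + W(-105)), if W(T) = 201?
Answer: 6494913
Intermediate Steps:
K(j) = 0
(41268 - 8955)*(K(28) + W(-105)) = (41268 - 8955)*(0 + 201) = 32313*201 = 6494913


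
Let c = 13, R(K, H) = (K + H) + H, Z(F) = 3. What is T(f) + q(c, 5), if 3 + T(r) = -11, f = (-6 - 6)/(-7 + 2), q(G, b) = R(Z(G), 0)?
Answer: -11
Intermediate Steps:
R(K, H) = K + 2*H (R(K, H) = (H + K) + H = K + 2*H)
q(G, b) = 3 (q(G, b) = 3 + 2*0 = 3 + 0 = 3)
f = 12/5 (f = -12/(-5) = -12*(-1/5) = 12/5 ≈ 2.4000)
T(r) = -14 (T(r) = -3 - 11 = -14)
T(f) + q(c, 5) = -14 + 3 = -11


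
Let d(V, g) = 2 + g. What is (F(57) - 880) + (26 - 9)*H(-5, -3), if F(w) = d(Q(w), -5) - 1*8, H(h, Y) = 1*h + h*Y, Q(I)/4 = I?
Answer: -721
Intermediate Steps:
Q(I) = 4*I
H(h, Y) = h + Y*h
F(w) = -11 (F(w) = (2 - 5) - 1*8 = -3 - 8 = -11)
(F(57) - 880) + (26 - 9)*H(-5, -3) = (-11 - 880) + (26 - 9)*(-5*(1 - 3)) = -891 + 17*(-5*(-2)) = -891 + 17*10 = -891 + 170 = -721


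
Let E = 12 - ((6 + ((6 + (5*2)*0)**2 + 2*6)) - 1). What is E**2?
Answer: 1681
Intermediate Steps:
E = -41 (E = 12 - ((6 + ((6 + 10*0)**2 + 12)) - 1) = 12 - ((6 + ((6 + 0)**2 + 12)) - 1) = 12 - ((6 + (6**2 + 12)) - 1) = 12 - ((6 + (36 + 12)) - 1) = 12 - ((6 + 48) - 1) = 12 - (54 - 1) = 12 - 1*53 = 12 - 53 = -41)
E**2 = (-41)**2 = 1681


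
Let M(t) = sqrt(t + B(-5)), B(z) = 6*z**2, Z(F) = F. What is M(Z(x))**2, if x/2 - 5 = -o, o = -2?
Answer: 164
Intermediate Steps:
x = 14 (x = 10 + 2*(-1*(-2)) = 10 + 2*2 = 10 + 4 = 14)
M(t) = sqrt(150 + t) (M(t) = sqrt(t + 6*(-5)**2) = sqrt(t + 6*25) = sqrt(t + 150) = sqrt(150 + t))
M(Z(x))**2 = (sqrt(150 + 14))**2 = (sqrt(164))**2 = (2*sqrt(41))**2 = 164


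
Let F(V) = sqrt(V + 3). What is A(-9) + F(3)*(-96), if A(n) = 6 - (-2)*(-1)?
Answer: 4 - 96*sqrt(6) ≈ -231.15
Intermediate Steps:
F(V) = sqrt(3 + V)
A(n) = 4 (A(n) = 6 - 1*2 = 6 - 2 = 4)
A(-9) + F(3)*(-96) = 4 + sqrt(3 + 3)*(-96) = 4 + sqrt(6)*(-96) = 4 - 96*sqrt(6)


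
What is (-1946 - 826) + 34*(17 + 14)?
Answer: -1718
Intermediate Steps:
(-1946 - 826) + 34*(17 + 14) = -2772 + 34*31 = -2772 + 1054 = -1718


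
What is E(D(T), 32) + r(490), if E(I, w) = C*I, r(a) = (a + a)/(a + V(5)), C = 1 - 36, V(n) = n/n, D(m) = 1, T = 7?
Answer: -16205/491 ≈ -33.004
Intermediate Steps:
V(n) = 1
C = -35
r(a) = 2*a/(1 + a) (r(a) = (a + a)/(a + 1) = (2*a)/(1 + a) = 2*a/(1 + a))
E(I, w) = -35*I
E(D(T), 32) + r(490) = -35*1 + 2*490/(1 + 490) = -35 + 2*490/491 = -35 + 2*490*(1/491) = -35 + 980/491 = -16205/491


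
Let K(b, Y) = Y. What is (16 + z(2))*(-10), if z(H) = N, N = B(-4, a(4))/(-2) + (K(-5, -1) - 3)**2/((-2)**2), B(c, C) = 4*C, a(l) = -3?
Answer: -260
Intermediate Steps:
N = 10 (N = (4*(-3))/(-2) + (-1 - 3)**2/((-2)**2) = -12*(-1/2) + (-4)**2/4 = 6 + 16*(1/4) = 6 + 4 = 10)
z(H) = 10
(16 + z(2))*(-10) = (16 + 10)*(-10) = 26*(-10) = -260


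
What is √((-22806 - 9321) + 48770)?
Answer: √16643 ≈ 129.01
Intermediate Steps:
√((-22806 - 9321) + 48770) = √(-32127 + 48770) = √16643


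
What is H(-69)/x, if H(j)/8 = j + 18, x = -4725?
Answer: 136/1575 ≈ 0.086349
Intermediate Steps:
H(j) = 144 + 8*j (H(j) = 8*(j + 18) = 8*(18 + j) = 144 + 8*j)
H(-69)/x = (144 + 8*(-69))/(-4725) = (144 - 552)*(-1/4725) = -408*(-1/4725) = 136/1575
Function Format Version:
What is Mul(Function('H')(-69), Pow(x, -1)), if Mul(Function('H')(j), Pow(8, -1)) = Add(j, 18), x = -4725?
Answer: Rational(136, 1575) ≈ 0.086349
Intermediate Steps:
Function('H')(j) = Add(144, Mul(8, j)) (Function('H')(j) = Mul(8, Add(j, 18)) = Mul(8, Add(18, j)) = Add(144, Mul(8, j)))
Mul(Function('H')(-69), Pow(x, -1)) = Mul(Add(144, Mul(8, -69)), Pow(-4725, -1)) = Mul(Add(144, -552), Rational(-1, 4725)) = Mul(-408, Rational(-1, 4725)) = Rational(136, 1575)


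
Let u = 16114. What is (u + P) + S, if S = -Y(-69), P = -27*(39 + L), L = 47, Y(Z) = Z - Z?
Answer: 13792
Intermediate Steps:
Y(Z) = 0
P = -2322 (P = -27*(39 + 47) = -27*86 = -2322)
S = 0 (S = -1*0 = 0)
(u + P) + S = (16114 - 2322) + 0 = 13792 + 0 = 13792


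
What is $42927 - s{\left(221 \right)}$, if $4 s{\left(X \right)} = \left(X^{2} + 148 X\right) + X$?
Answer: $\frac{44969}{2} \approx 22485.0$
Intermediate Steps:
$s{\left(X \right)} = \frac{X^{2}}{4} + \frac{149 X}{4}$ ($s{\left(X \right)} = \frac{\left(X^{2} + 148 X\right) + X}{4} = \frac{X^{2} + 149 X}{4} = \frac{X^{2}}{4} + \frac{149 X}{4}$)
$42927 - s{\left(221 \right)} = 42927 - \frac{1}{4} \cdot 221 \left(149 + 221\right) = 42927 - \frac{1}{4} \cdot 221 \cdot 370 = 42927 - \frac{40885}{2} = \frac{44969}{2}$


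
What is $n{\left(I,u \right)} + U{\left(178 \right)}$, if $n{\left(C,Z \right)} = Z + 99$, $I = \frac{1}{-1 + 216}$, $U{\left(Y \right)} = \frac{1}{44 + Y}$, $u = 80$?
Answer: $\frac{39739}{222} \approx 179.0$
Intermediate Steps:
$I = \frac{1}{215} \approx 0.0046512$
$n{\left(C,Z \right)} = 99 + Z$
$n{\left(I,u \right)} + U{\left(178 \right)} = \left(99 + 80\right) + \frac{1}{44 + 178} = 179 + \frac{1}{222} = \frac{39739}{222}$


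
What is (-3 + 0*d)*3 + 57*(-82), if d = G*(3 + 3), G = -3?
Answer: -4683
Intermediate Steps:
d = -18 (d = -3*(3 + 3) = -3*6 = -18)
(-3 + 0*d)*3 + 57*(-82) = (-3 + 0*(-18))*3 + 57*(-82) = (-3 + 0)*3 - 4674 = -3*3 - 4674 = -9 - 4674 = -4683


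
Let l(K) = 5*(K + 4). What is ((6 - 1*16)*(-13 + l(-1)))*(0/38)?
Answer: 0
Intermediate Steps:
l(K) = 20 + 5*K (l(K) = 5*(4 + K) = 20 + 5*K)
((6 - 1*16)*(-13 + l(-1)))*(0/38) = ((6 - 1*16)*(-13 + (20 + 5*(-1))))*(0/38) = ((6 - 16)*(-13 + (20 - 5)))*(0*(1/38)) = -10*(-13 + 15)*0 = -10*2*0 = -20*0 = 0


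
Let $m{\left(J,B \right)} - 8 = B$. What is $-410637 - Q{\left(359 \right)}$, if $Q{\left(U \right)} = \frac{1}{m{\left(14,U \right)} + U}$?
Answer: $- \frac{298122463}{726} \approx -4.1064 \cdot 10^{5}$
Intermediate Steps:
$m{\left(J,B \right)} = 8 + B$
$Q{\left(U \right)} = \frac{1}{8 + 2 U}$ ($Q{\left(U \right)} = \frac{1}{\left(8 + U\right) + U} = \frac{1}{8 + 2 U}$)
$-410637 - Q{\left(359 \right)} = -410637 - \frac{1}{2 \left(4 + 359\right)} = -410637 - \frac{1}{2 \cdot 363} = -410637 - \frac{1}{2} \cdot \frac{1}{363} = -410637 - \frac{1}{726} = - \frac{298122463}{726}$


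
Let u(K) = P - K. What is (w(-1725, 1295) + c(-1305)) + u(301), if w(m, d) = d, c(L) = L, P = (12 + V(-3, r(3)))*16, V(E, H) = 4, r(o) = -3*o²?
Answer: -55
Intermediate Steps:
P = 256 (P = (12 + 4)*16 = 16*16 = 256)
u(K) = 256 - K
(w(-1725, 1295) + c(-1305)) + u(301) = (1295 - 1305) + (256 - 1*301) = -10 + (256 - 301) = -10 - 45 = -55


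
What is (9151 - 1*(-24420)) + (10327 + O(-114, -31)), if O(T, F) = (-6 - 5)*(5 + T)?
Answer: 45097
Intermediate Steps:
O(T, F) = -55 - 11*T (O(T, F) = -11*(5 + T) = -55 - 11*T)
(9151 - 1*(-24420)) + (10327 + O(-114, -31)) = (9151 - 1*(-24420)) + (10327 + (-55 - 11*(-114))) = (9151 + 24420) + (10327 + (-55 + 1254)) = 33571 + (10327 + 1199) = 33571 + 11526 = 45097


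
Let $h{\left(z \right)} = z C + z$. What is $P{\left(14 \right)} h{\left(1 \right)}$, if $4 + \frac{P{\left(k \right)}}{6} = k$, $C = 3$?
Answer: $240$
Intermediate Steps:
$P{\left(k \right)} = -24 + 6 k$
$h{\left(z \right)} = 4 z$ ($h{\left(z \right)} = z 3 + z = 3 z + z = 4 z$)
$P{\left(14 \right)} h{\left(1 \right)} = \left(-24 + 6 \cdot 14\right) 4 \cdot 1 = \left(-24 + 84\right) 4 = 60 \cdot 4 = 240$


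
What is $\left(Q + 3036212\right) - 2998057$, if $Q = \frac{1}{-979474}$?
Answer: $\frac{37371830469}{979474} \approx 38155.0$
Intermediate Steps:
$Q = - \frac{1}{979474} \approx -1.021 \cdot 10^{-6}$
$\left(Q + 3036212\right) - 2998057 = \left(- \frac{1}{979474} + 3036212\right) - 2998057 = \frac{2973890712487}{979474} - 2998057 = \frac{37371830469}{979474}$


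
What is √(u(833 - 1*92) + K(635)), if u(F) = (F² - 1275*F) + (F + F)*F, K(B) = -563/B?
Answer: √283252301795/635 ≈ 838.13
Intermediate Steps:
u(F) = -1275*F + 3*F² (u(F) = (F² - 1275*F) + (2*F)*F = (F² - 1275*F) + 2*F² = -1275*F + 3*F²)
√(u(833 - 1*92) + K(635)) = √(3*(833 - 1*92)*(-425 + (833 - 1*92)) - 563/635) = √(3*(833 - 92)*(-425 + (833 - 92)) - 563*1/635) = √(3*741*(-425 + 741) - 563/635) = √(3*741*316 - 563/635) = √(702468 - 563/635) = √(446066617/635) = √283252301795/635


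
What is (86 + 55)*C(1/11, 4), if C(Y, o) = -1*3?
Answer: -423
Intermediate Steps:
C(Y, o) = -3
(86 + 55)*C(1/11, 4) = (86 + 55)*(-3) = 141*(-3) = -423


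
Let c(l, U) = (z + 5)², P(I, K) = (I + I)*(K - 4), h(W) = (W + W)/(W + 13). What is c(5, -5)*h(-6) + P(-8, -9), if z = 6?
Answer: 4/7 ≈ 0.57143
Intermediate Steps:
h(W) = 2*W/(13 + W) (h(W) = (2*W)/(13 + W) = 2*W/(13 + W))
P(I, K) = 2*I*(-4 + K) (P(I, K) = (2*I)*(-4 + K) = 2*I*(-4 + K))
c(l, U) = 121 (c(l, U) = (6 + 5)² = 11² = 121)
c(5, -5)*h(-6) + P(-8, -9) = 121*(2*(-6)/(13 - 6)) + 2*(-8)*(-4 - 9) = 121*(2*(-6)/7) + 2*(-8)*(-13) = 121*(2*(-6)*(⅐)) + 208 = 121*(-12/7) + 208 = -1452/7 + 208 = 4/7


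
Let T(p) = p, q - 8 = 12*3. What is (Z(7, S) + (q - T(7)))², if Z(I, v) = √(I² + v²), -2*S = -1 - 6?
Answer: 5721/4 + 259*√5 ≈ 2009.4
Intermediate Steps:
q = 44 (q = 8 + 12*3 = 8 + 36 = 44)
S = 7/2 (S = -(-1 - 6)/2 = -½*(-7) = 7/2 ≈ 3.5000)
(Z(7, S) + (q - T(7)))² = (√(7² + (7/2)²) + (44 - 1*7))² = (√(49 + 49/4) + (44 - 7))² = (√(245/4) + 37)² = (7*√5/2 + 37)² = (37 + 7*√5/2)²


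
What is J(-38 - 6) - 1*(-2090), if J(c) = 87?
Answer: 2177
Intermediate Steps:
J(-38 - 6) - 1*(-2090) = 87 - 1*(-2090) = 87 + 2090 = 2177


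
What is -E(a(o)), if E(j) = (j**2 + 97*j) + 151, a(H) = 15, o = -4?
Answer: -1831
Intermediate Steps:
E(j) = 151 + j**2 + 97*j
-E(a(o)) = -(151 + 15**2 + 97*15) = -(151 + 225 + 1455) = -1*1831 = -1831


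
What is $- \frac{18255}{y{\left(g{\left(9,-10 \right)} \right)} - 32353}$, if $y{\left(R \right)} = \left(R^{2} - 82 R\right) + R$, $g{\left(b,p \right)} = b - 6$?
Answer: $\frac{18255}{32587} \approx 0.56019$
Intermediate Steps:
$g{\left(b,p \right)} = -6 + b$
$y{\left(R \right)} = R^{2} - 81 R$
$- \frac{18255}{y{\left(g{\left(9,-10 \right)} \right)} - 32353} = - \frac{18255}{\left(-6 + 9\right) \left(-81 + \left(-6 + 9\right)\right) - 32353} = - \frac{18255}{3 \left(-81 + 3\right) - 32353} = - \frac{18255}{3 \left(-78\right) - 32353} = - \frac{18255}{-234 - 32353} = - \frac{18255}{-32587} = \left(-18255\right) \left(- \frac{1}{32587}\right) = \frac{18255}{32587}$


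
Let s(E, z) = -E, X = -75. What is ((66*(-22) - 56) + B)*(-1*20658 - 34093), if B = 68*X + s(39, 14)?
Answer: 363929897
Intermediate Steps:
B = -5139 (B = 68*(-75) - 1*39 = -5100 - 39 = -5139)
((66*(-22) - 56) + B)*(-1*20658 - 34093) = ((66*(-22) - 56) - 5139)*(-1*20658 - 34093) = ((-1452 - 56) - 5139)*(-20658 - 34093) = (-1508 - 5139)*(-54751) = -6647*(-54751) = 363929897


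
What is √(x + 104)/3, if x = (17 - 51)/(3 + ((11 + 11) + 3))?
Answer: √20146/42 ≈ 3.3794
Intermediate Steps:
x = -17/14 (x = -34/(3 + (22 + 3)) = -34/(3 + 25) = -34/28 = -34*1/28 = -17/14 ≈ -1.2143)
√(x + 104)/3 = √(-17/14 + 104)/3 = √(1439/14)*(⅓) = (√20146/14)*(⅓) = √20146/42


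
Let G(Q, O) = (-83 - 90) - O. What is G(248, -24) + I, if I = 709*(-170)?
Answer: -120679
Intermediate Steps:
I = -120530
G(Q, O) = -173 - O
G(248, -24) + I = (-173 - 1*(-24)) - 120530 = (-173 + 24) - 120530 = -149 - 120530 = -120679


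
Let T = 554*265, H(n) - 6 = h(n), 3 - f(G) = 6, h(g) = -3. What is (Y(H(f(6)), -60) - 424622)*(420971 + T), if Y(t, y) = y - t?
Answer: -241128073985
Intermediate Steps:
f(G) = -3 (f(G) = 3 - 1*6 = 3 - 6 = -3)
H(n) = 3 (H(n) = 6 - 3 = 3)
T = 146810
(Y(H(f(6)), -60) - 424622)*(420971 + T) = ((-60 - 1*3) - 424622)*(420971 + 146810) = ((-60 - 3) - 424622)*567781 = (-63 - 424622)*567781 = -424685*567781 = -241128073985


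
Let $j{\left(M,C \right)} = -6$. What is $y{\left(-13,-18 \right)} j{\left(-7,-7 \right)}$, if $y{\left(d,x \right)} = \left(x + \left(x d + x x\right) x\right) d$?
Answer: $-784836$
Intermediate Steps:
$y{\left(d,x \right)} = d \left(x + x \left(x^{2} + d x\right)\right)$ ($y{\left(d,x \right)} = \left(x + \left(d x + x^{2}\right) x\right) d = \left(x + \left(x^{2} + d x\right) x\right) d = \left(x + x \left(x^{2} + d x\right)\right) d = d \left(x + x \left(x^{2} + d x\right)\right)$)
$y{\left(-13,-18 \right)} j{\left(-7,-7 \right)} = \left(-13\right) \left(-18\right) \left(1 + \left(-18\right)^{2} - -234\right) \left(-6\right) = \left(-13\right) \left(-18\right) \left(1 + 324 + 234\right) \left(-6\right) = \left(-13\right) \left(-18\right) 559 \left(-6\right) = 130806 \left(-6\right) = -784836$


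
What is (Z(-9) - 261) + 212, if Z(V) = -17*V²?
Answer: -1426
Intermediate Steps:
(Z(-9) - 261) + 212 = (-17*(-9)² - 261) + 212 = (-17*81 - 261) + 212 = (-1377 - 261) + 212 = -1638 + 212 = -1426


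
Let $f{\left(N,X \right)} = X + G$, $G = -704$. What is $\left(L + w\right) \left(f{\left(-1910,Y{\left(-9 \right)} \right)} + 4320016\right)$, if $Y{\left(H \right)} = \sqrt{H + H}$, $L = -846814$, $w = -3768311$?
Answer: $-19934164794000 - 13845375 i \sqrt{2} \approx -1.9934 \cdot 10^{13} - 1.958 \cdot 10^{7} i$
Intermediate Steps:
$Y{\left(H \right)} = \sqrt{2} \sqrt{H}$ ($Y{\left(H \right)} = \sqrt{2 H} = \sqrt{2} \sqrt{H}$)
$f{\left(N,X \right)} = -704 + X$ ($f{\left(N,X \right)} = X - 704 = -704 + X$)
$\left(L + w\right) \left(f{\left(-1910,Y{\left(-9 \right)} \right)} + 4320016\right) = \left(-846814 - 3768311\right) \left(\left(-704 + \sqrt{2} \sqrt{-9}\right) + 4320016\right) = - 4615125 \left(\left(-704 + \sqrt{2} \cdot 3 i\right) + 4320016\right) = - 4615125 \left(\left(-704 + 3 i \sqrt{2}\right) + 4320016\right) = - 4615125 \left(4319312 + 3 i \sqrt{2}\right) = -19934164794000 - 13845375 i \sqrt{2}$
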